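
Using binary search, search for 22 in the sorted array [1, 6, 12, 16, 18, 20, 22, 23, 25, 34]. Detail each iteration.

Binary search for 22 in [1, 6, 12, 16, 18, 20, 22, 23, 25, 34]:

lo=0, hi=9, mid=4, arr[mid]=18 -> 18 < 22, search right half
lo=5, hi=9, mid=7, arr[mid]=23 -> 23 > 22, search left half
lo=5, hi=6, mid=5, arr[mid]=20 -> 20 < 22, search right half
lo=6, hi=6, mid=6, arr[mid]=22 -> Found target at index 6!

Binary search finds 22 at index 6 after 4 comparisons. The search repeatedly halves the search space by comparing with the middle element.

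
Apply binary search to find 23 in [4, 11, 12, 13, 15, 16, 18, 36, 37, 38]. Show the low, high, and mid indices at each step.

Binary search for 23 in [4, 11, 12, 13, 15, 16, 18, 36, 37, 38]:

lo=0, hi=9, mid=4, arr[mid]=15 -> 15 < 23, search right half
lo=5, hi=9, mid=7, arr[mid]=36 -> 36 > 23, search left half
lo=5, hi=6, mid=5, arr[mid]=16 -> 16 < 23, search right half
lo=6, hi=6, mid=6, arr[mid]=18 -> 18 < 23, search right half
lo=7 > hi=6, target 23 not found

Binary search determines that 23 is not in the array after 4 comparisons. The search space was exhausted without finding the target.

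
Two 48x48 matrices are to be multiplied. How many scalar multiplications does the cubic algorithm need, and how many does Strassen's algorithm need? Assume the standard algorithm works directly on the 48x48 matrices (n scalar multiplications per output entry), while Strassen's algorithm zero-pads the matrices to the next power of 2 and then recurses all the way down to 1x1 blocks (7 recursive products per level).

Matrix multiplication for 48x48 matrices:

Strassen's algorithm requires power-of-2 dimensions. Pad 48x48 to 64x64 (next power of 2).

Standard algorithm: 48^3 = 110592 multiplications
Strassen's algorithm: 7^(log2(64)) = 7^6 = 117649 multiplications
Difference: 110592 - 117649 = -7057 (Strassen uses MORE here due to padding overhead — for small or just-over-power-of-2 n, padding can outweigh the per-level savings)

Standard: 110592 multiplications (48^3). Strassen: 117649 multiplications (7^6, after padding to 64x64). Strassen reduces 8 recursive multiplications to 7 at each level.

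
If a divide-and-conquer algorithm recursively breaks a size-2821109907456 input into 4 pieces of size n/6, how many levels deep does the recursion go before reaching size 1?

For divide and conquer with division factor 6:

Problem sizes at each level:
Level 0: 2821109907456
Level 1: 470184984576
Level 2: 78364164096
Level 3: 13060694016
Level 4: 2176782336
Level 5: 362797056
Level 6: 60466176
Level 7: 10077696
Level 8: 1679616
Level 9: 279936
Level 10: 46656
Level 11: 7776
Level 12: 1296
Level 13: 216
Level 14: 36
Level 15: 6
Level 16: 1

The root is level 0 and the size-1 base case is level 16 (the tree spans levels 0 through 16, i.e. 17 levels counting the root), so the depth is the number of divisions: log_6(2821109907456) = 16

The recursion tree depth is log_6(2821109907456) = 16. At each level, the problem size is divided by 6, so it takes 16 divisions to reduce to a base case of size 1. The algorithm makes 4 recursive calls at each level.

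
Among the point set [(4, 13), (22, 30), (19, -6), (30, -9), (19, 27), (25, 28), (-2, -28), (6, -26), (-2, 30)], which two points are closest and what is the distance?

Computing all pairwise distances among 9 points:

d((4, 13), (22, 30)) = 24.7588
d((4, 13), (19, -6)) = 24.2074
d((4, 13), (30, -9)) = 34.0588
d((4, 13), (19, 27)) = 20.5183
d((4, 13), (25, 28)) = 25.807
d((4, 13), (-2, -28)) = 41.4367
d((4, 13), (6, -26)) = 39.0512
d((4, 13), (-2, 30)) = 18.0278
d((22, 30), (19, -6)) = 36.1248
d((22, 30), (30, -9)) = 39.8121
d((22, 30), (19, 27)) = 4.2426
d((22, 30), (25, 28)) = 3.6056 <-- minimum
d((22, 30), (-2, -28)) = 62.7694
d((22, 30), (6, -26)) = 58.2409
d((22, 30), (-2, 30)) = 24.0
d((19, -6), (30, -9)) = 11.4018
d((19, -6), (19, 27)) = 33.0
d((19, -6), (25, 28)) = 34.5254
d((19, -6), (-2, -28)) = 30.4138
d((19, -6), (6, -26)) = 23.8537
d((19, -6), (-2, 30)) = 41.6773
d((30, -9), (19, 27)) = 37.6431
d((30, -9), (25, 28)) = 37.3363
d((30, -9), (-2, -28)) = 37.2156
d((30, -9), (6, -26)) = 29.4109
d((30, -9), (-2, 30)) = 50.448
d((19, 27), (25, 28)) = 6.0828
d((19, 27), (-2, -28)) = 58.8727
d((19, 27), (6, -26)) = 54.5711
d((19, 27), (-2, 30)) = 21.2132
d((25, 28), (-2, -28)) = 62.1691
d((25, 28), (6, -26)) = 57.2451
d((25, 28), (-2, 30)) = 27.074
d((-2, -28), (6, -26)) = 8.2462
d((-2, -28), (-2, 30)) = 58.0
d((6, -26), (-2, 30)) = 56.5685

Closest pair: (22, 30) and (25, 28) with distance 3.6056

The closest pair is (22, 30) and (25, 28) with Euclidean distance 3.6056. For 9 points, brute-force pairwise comparison is shown above. For large n, the divide-and-conquer algorithm (sort by x, recurse on halves, check the dividing strip) achieves O(n log n).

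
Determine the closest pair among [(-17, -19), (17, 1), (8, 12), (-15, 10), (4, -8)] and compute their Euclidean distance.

Computing all pairwise distances among 5 points:

d((-17, -19), (17, 1)) = 39.4462
d((-17, -19), (8, 12)) = 39.8246
d((-17, -19), (-15, 10)) = 29.0689
d((-17, -19), (4, -8)) = 23.7065
d((17, 1), (8, 12)) = 14.2127 <-- minimum
d((17, 1), (-15, 10)) = 33.2415
d((17, 1), (4, -8)) = 15.8114
d((8, 12), (-15, 10)) = 23.0868
d((8, 12), (4, -8)) = 20.3961
d((-15, 10), (4, -8)) = 26.1725

Closest pair: (17, 1) and (8, 12) with distance 14.2127

The closest pair is (17, 1) and (8, 12) with Euclidean distance 14.2127. For 5 points, brute-force pairwise comparison is shown above. For large n, the divide-and-conquer algorithm (sort by x, recurse on halves, check the dividing strip) achieves O(n log n).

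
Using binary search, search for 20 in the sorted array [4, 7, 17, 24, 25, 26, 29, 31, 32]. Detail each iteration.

Binary search for 20 in [4, 7, 17, 24, 25, 26, 29, 31, 32]:

lo=0, hi=8, mid=4, arr[mid]=25 -> 25 > 20, search left half
lo=0, hi=3, mid=1, arr[mid]=7 -> 7 < 20, search right half
lo=2, hi=3, mid=2, arr[mid]=17 -> 17 < 20, search right half
lo=3, hi=3, mid=3, arr[mid]=24 -> 24 > 20, search left half
lo=3 > hi=2, target 20 not found

Binary search determines that 20 is not in the array after 4 comparisons. The search space was exhausted without finding the target.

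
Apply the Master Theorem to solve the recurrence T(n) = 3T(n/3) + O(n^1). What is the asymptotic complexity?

Master Theorem for T(n) = 3T(n/3) + O(n^1):

a = 3, b = 3, c = 1
log_b(a) = log_3(3) = 1.0000

Case 2: c = 1 = log_3(3) = 1.0000
T(n) = O(n^1 log n) = O(n log n)

For T(n) = 3T(n/3) + O(n^1): log_3(3) = 1.0000. This is Case 2 of the Master Theorem (c = log_b(a), equal work at all levels), giving O(n log n).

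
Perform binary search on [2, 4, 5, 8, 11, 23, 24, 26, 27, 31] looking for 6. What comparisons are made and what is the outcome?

Binary search for 6 in [2, 4, 5, 8, 11, 23, 24, 26, 27, 31]:

lo=0, hi=9, mid=4, arr[mid]=11 -> 11 > 6, search left half
lo=0, hi=3, mid=1, arr[mid]=4 -> 4 < 6, search right half
lo=2, hi=3, mid=2, arr[mid]=5 -> 5 < 6, search right half
lo=3, hi=3, mid=3, arr[mid]=8 -> 8 > 6, search left half
lo=3 > hi=2, target 6 not found

Binary search determines that 6 is not in the array after 4 comparisons. The search space was exhausted without finding the target.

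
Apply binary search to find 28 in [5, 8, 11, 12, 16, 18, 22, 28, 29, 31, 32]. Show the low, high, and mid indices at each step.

Binary search for 28 in [5, 8, 11, 12, 16, 18, 22, 28, 29, 31, 32]:

lo=0, hi=10, mid=5, arr[mid]=18 -> 18 < 28, search right half
lo=6, hi=10, mid=8, arr[mid]=29 -> 29 > 28, search left half
lo=6, hi=7, mid=6, arr[mid]=22 -> 22 < 28, search right half
lo=7, hi=7, mid=7, arr[mid]=28 -> Found target at index 7!

Binary search finds 28 at index 7 after 4 comparisons. The search repeatedly halves the search space by comparing with the middle element.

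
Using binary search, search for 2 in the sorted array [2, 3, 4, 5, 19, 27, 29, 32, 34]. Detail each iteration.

Binary search for 2 in [2, 3, 4, 5, 19, 27, 29, 32, 34]:

lo=0, hi=8, mid=4, arr[mid]=19 -> 19 > 2, search left half
lo=0, hi=3, mid=1, arr[mid]=3 -> 3 > 2, search left half
lo=0, hi=0, mid=0, arr[mid]=2 -> Found target at index 0!

Binary search finds 2 at index 0 after 3 comparisons. The search repeatedly halves the search space by comparing with the middle element.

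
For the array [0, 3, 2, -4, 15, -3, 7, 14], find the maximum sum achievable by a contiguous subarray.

Using Kadane's algorithm on [0, 3, 2, -4, 15, -3, 7, 14]:

Scanning through the array:
Position 1 (value 3): max_ending_here = 3, max_so_far = 3
Position 2 (value 2): max_ending_here = 5, max_so_far = 5
Position 3 (value -4): max_ending_here = 1, max_so_far = 5
Position 4 (value 15): max_ending_here = 16, max_so_far = 16
Position 5 (value -3): max_ending_here = 13, max_so_far = 16
Position 6 (value 7): max_ending_here = 20, max_so_far = 20
Position 7 (value 14): max_ending_here = 34, max_so_far = 34

Maximum subarray: [0, 3, 2, -4, 15, -3, 7, 14]
Maximum sum: 34

The maximum subarray is [0, 3, 2, -4, 15, -3, 7, 14] with sum 34. This subarray runs from index 0 to index 7.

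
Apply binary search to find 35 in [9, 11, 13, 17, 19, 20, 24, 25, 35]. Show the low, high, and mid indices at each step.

Binary search for 35 in [9, 11, 13, 17, 19, 20, 24, 25, 35]:

lo=0, hi=8, mid=4, arr[mid]=19 -> 19 < 35, search right half
lo=5, hi=8, mid=6, arr[mid]=24 -> 24 < 35, search right half
lo=7, hi=8, mid=7, arr[mid]=25 -> 25 < 35, search right half
lo=8, hi=8, mid=8, arr[mid]=35 -> Found target at index 8!

Binary search finds 35 at index 8 after 4 comparisons. The search repeatedly halves the search space by comparing with the middle element.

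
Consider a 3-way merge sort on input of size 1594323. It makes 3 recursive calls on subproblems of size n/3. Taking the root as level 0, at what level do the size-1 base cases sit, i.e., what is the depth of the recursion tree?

For divide and conquer with division factor 3:

Problem sizes at each level:
Level 0: 1594323
Level 1: 531441
Level 2: 177147
Level 3: 59049
Level 4: 19683
Level 5: 6561
Level 6: 2187
Level 7: 729
Level 8: 243
Level 9: 81
Level 10: 27
Level 11: 9
Level 12: 3
Level 13: 1

The root is level 0 and the size-1 base case is level 13 (the tree spans levels 0 through 13, i.e. 14 levels counting the root), so the depth is the number of divisions: log_3(1594323) = 13

The recursion tree depth is log_3(1594323) = 13. At each level, the problem size is divided by 3, so it takes 13 divisions to reduce to a base case of size 1. The algorithm makes 3 recursive calls at each level.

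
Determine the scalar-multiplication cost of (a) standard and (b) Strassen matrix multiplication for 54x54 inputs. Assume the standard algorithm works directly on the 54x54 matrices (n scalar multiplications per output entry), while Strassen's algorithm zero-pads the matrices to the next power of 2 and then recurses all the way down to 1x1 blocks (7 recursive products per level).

Matrix multiplication for 54x54 matrices:

Strassen's algorithm requires power-of-2 dimensions. Pad 54x54 to 64x64 (next power of 2).

Standard algorithm: 54^3 = 157464 multiplications
Strassen's algorithm: 7^(log2(64)) = 7^6 = 117649 multiplications
Savings: 157464 - 117649 = 39815 multiplications

Standard: 157464 multiplications (54^3). Strassen: 117649 multiplications (7^6, after padding to 64x64). Strassen reduces 8 recursive multiplications to 7 at each level.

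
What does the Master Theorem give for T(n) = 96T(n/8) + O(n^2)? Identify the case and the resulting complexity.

Master Theorem for T(n) = 96T(n/8) + O(n^2):

a = 96, b = 8, c = 2
log_b(a) = log_8(96) = 2.1950

Case 1: c = 2 < log_8(96) = 2.1950
T(n) = O(n^(log_8 96))

For T(n) = 96T(n/8) + O(n^2): log_8(96) = 2.1950. This is Case 1 of the Master Theorem (c < log_b(a), work dominated by leaves), giving O(n^(log_8 96)).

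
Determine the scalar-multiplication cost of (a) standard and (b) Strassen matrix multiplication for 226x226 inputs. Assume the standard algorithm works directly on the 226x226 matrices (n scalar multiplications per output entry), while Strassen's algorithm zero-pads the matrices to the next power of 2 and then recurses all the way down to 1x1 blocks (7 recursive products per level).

Matrix multiplication for 226x226 matrices:

Strassen's algorithm requires power-of-2 dimensions. Pad 226x226 to 256x256 (next power of 2).

Standard algorithm: 226^3 = 11543176 multiplications
Strassen's algorithm: 7^(log2(256)) = 7^8 = 5764801 multiplications
Savings: 11543176 - 5764801 = 5778375 multiplications

Standard: 11543176 multiplications (226^3). Strassen: 5764801 multiplications (7^8, after padding to 256x256). Strassen reduces 8 recursive multiplications to 7 at each level.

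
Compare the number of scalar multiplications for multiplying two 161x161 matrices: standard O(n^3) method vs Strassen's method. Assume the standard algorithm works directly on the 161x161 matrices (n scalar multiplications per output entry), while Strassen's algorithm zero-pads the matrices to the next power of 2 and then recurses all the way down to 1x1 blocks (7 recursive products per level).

Matrix multiplication for 161x161 matrices:

Strassen's algorithm requires power-of-2 dimensions. Pad 161x161 to 256x256 (next power of 2).

Standard algorithm: 161^3 = 4173281 multiplications
Strassen's algorithm: 7^(log2(256)) = 7^8 = 5764801 multiplications
Difference: 4173281 - 5764801 = -1591520 (Strassen uses MORE here due to padding overhead — for small or just-over-power-of-2 n, padding can outweigh the per-level savings)

Standard: 4173281 multiplications (161^3). Strassen: 5764801 multiplications (7^8, after padding to 256x256). Strassen reduces 8 recursive multiplications to 7 at each level.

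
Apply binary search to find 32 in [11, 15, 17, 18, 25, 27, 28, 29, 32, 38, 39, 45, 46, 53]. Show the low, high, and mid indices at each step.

Binary search for 32 in [11, 15, 17, 18, 25, 27, 28, 29, 32, 38, 39, 45, 46, 53]:

lo=0, hi=13, mid=6, arr[mid]=28 -> 28 < 32, search right half
lo=7, hi=13, mid=10, arr[mid]=39 -> 39 > 32, search left half
lo=7, hi=9, mid=8, arr[mid]=32 -> Found target at index 8!

Binary search finds 32 at index 8 after 3 comparisons. The search repeatedly halves the search space by comparing with the middle element.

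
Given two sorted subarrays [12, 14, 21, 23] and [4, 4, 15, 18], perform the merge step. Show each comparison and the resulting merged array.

Merging process:

Compare 12 vs 4: take 4 from right. Merged: [4]
Compare 12 vs 4: take 4 from right. Merged: [4, 4]
Compare 12 vs 15: take 12 from left. Merged: [4, 4, 12]
Compare 14 vs 15: take 14 from left. Merged: [4, 4, 12, 14]
Compare 21 vs 15: take 15 from right. Merged: [4, 4, 12, 14, 15]
Compare 21 vs 18: take 18 from right. Merged: [4, 4, 12, 14, 15, 18]
Append remaining from left: [21, 23]. Merged: [4, 4, 12, 14, 15, 18, 21, 23]

Final merged array: [4, 4, 12, 14, 15, 18, 21, 23]
Total comparisons: 6

The merged array is [4, 4, 12, 14, 15, 18, 21, 23], requiring 6 comparisons. The merge step runs in O(n) time where n is the total number of elements.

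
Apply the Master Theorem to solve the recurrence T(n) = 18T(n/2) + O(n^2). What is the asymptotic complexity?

Master Theorem for T(n) = 18T(n/2) + O(n^2):

a = 18, b = 2, c = 2
log_b(a) = log_2(18) = 4.1699

Case 1: c = 2 < log_2(18) = 4.1699
T(n) = O(n^(log_2 18))

For T(n) = 18T(n/2) + O(n^2): log_2(18) = 4.1699. This is Case 1 of the Master Theorem (c < log_b(a), work dominated by leaves), giving O(n^(log_2 18)).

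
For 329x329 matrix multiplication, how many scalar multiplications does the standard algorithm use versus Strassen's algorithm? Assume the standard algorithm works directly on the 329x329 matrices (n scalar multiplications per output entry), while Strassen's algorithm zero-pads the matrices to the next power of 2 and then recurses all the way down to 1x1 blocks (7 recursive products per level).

Matrix multiplication for 329x329 matrices:

Strassen's algorithm requires power-of-2 dimensions. Pad 329x329 to 512x512 (next power of 2).

Standard algorithm: 329^3 = 35611289 multiplications
Strassen's algorithm: 7^(log2(512)) = 7^9 = 40353607 multiplications
Difference: 35611289 - 40353607 = -4742318 (Strassen uses MORE here due to padding overhead — for small or just-over-power-of-2 n, padding can outweigh the per-level savings)

Standard: 35611289 multiplications (329^3). Strassen: 40353607 multiplications (7^9, after padding to 512x512). Strassen reduces 8 recursive multiplications to 7 at each level.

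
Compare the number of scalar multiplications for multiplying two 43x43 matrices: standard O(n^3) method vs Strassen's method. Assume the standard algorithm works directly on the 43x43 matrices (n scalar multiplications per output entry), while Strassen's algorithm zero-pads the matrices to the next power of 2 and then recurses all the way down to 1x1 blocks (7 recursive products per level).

Matrix multiplication for 43x43 matrices:

Strassen's algorithm requires power-of-2 dimensions. Pad 43x43 to 64x64 (next power of 2).

Standard algorithm: 43^3 = 79507 multiplications
Strassen's algorithm: 7^(log2(64)) = 7^6 = 117649 multiplications
Difference: 79507 - 117649 = -38142 (Strassen uses MORE here due to padding overhead — for small or just-over-power-of-2 n, padding can outweigh the per-level savings)

Standard: 79507 multiplications (43^3). Strassen: 117649 multiplications (7^6, after padding to 64x64). Strassen reduces 8 recursive multiplications to 7 at each level.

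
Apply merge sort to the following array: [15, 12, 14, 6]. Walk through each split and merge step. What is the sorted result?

Merge sort trace:

Split: [15, 12, 14, 6] -> [15, 12] and [14, 6]
  Split: [15, 12] -> [15] and [12]
  Merge: [15] + [12] -> [12, 15]
  Split: [14, 6] -> [14] and [6]
  Merge: [14] + [6] -> [6, 14]
Merge: [12, 15] + [6, 14] -> [6, 12, 14, 15]

Final sorted array: [6, 12, 14, 15]

The merge sort proceeds by recursively splitting the array and merging sorted halves.
After all merges, the sorted array is [6, 12, 14, 15].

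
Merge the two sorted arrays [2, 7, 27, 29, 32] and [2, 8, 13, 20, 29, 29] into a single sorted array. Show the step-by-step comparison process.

Merging process:

Compare 2 vs 2: take 2 from left. Merged: [2]
Compare 7 vs 2: take 2 from right. Merged: [2, 2]
Compare 7 vs 8: take 7 from left. Merged: [2, 2, 7]
Compare 27 vs 8: take 8 from right. Merged: [2, 2, 7, 8]
Compare 27 vs 13: take 13 from right. Merged: [2, 2, 7, 8, 13]
Compare 27 vs 20: take 20 from right. Merged: [2, 2, 7, 8, 13, 20]
Compare 27 vs 29: take 27 from left. Merged: [2, 2, 7, 8, 13, 20, 27]
Compare 29 vs 29: take 29 from left. Merged: [2, 2, 7, 8, 13, 20, 27, 29]
Compare 32 vs 29: take 29 from right. Merged: [2, 2, 7, 8, 13, 20, 27, 29, 29]
Compare 32 vs 29: take 29 from right. Merged: [2, 2, 7, 8, 13, 20, 27, 29, 29, 29]
Append remaining from left: [32]. Merged: [2, 2, 7, 8, 13, 20, 27, 29, 29, 29, 32]

Final merged array: [2, 2, 7, 8, 13, 20, 27, 29, 29, 29, 32]
Total comparisons: 10

The merged array is [2, 2, 7, 8, 13, 20, 27, 29, 29, 29, 32], requiring 10 comparisons. The merge step runs in O(n) time where n is the total number of elements.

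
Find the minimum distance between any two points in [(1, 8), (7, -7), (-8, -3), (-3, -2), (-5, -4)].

Computing all pairwise distances among 5 points:

d((1, 8), (7, -7)) = 16.1555
d((1, 8), (-8, -3)) = 14.2127
d((1, 8), (-3, -2)) = 10.7703
d((1, 8), (-5, -4)) = 13.4164
d((7, -7), (-8, -3)) = 15.5242
d((7, -7), (-3, -2)) = 11.1803
d((7, -7), (-5, -4)) = 12.3693
d((-8, -3), (-3, -2)) = 5.099
d((-8, -3), (-5, -4)) = 3.1623
d((-3, -2), (-5, -4)) = 2.8284 <-- minimum

Closest pair: (-3, -2) and (-5, -4) with distance 2.8284

The closest pair is (-3, -2) and (-5, -4) with Euclidean distance 2.8284. For 5 points, brute-force pairwise comparison is shown above. For large n, the divide-and-conquer algorithm (sort by x, recurse on halves, check the dividing strip) achieves O(n log n).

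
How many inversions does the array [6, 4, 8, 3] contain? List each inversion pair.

Finding inversions in [6, 4, 8, 3]:

(0, 1): arr[0]=6 > arr[1]=4
(0, 3): arr[0]=6 > arr[3]=3
(1, 3): arr[1]=4 > arr[3]=3
(2, 3): arr[2]=8 > arr[3]=3

Total inversions: 4

The array has 4 inversion(s): (0,1), (0,3), (1,3), (2,3). Each pair (i,j) satisfies i < j and arr[i] > arr[j].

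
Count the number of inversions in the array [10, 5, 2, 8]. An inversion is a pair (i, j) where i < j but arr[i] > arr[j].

Finding inversions in [10, 5, 2, 8]:

(0, 1): arr[0]=10 > arr[1]=5
(0, 2): arr[0]=10 > arr[2]=2
(0, 3): arr[0]=10 > arr[3]=8
(1, 2): arr[1]=5 > arr[2]=2

Total inversions: 4

The array has 4 inversion(s): (0,1), (0,2), (0,3), (1,2). Each pair (i,j) satisfies i < j and arr[i] > arr[j].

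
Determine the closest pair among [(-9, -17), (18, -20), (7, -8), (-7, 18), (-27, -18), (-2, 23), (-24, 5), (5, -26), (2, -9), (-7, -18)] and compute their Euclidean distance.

Computing all pairwise distances among 10 points:

d((-9, -17), (18, -20)) = 27.1662
d((-9, -17), (7, -8)) = 18.3576
d((-9, -17), (-7, 18)) = 35.0571
d((-9, -17), (-27, -18)) = 18.0278
d((-9, -17), (-2, 23)) = 40.6079
d((-9, -17), (-24, 5)) = 26.6271
d((-9, -17), (5, -26)) = 16.6433
d((-9, -17), (2, -9)) = 13.6015
d((-9, -17), (-7, -18)) = 2.2361 <-- minimum
d((18, -20), (7, -8)) = 16.2788
d((18, -20), (-7, 18)) = 45.4863
d((18, -20), (-27, -18)) = 45.0444
d((18, -20), (-2, 23)) = 47.4236
d((18, -20), (-24, 5)) = 48.8774
d((18, -20), (5, -26)) = 14.3178
d((18, -20), (2, -9)) = 19.4165
d((18, -20), (-7, -18)) = 25.0799
d((7, -8), (-7, 18)) = 29.5296
d((7, -8), (-27, -18)) = 35.4401
d((7, -8), (-2, 23)) = 32.28
d((7, -8), (-24, 5)) = 33.6155
d((7, -8), (5, -26)) = 18.1108
d((7, -8), (2, -9)) = 5.099
d((7, -8), (-7, -18)) = 17.2047
d((-7, 18), (-27, -18)) = 41.1825
d((-7, 18), (-2, 23)) = 7.0711
d((-7, 18), (-24, 5)) = 21.4009
d((-7, 18), (5, -26)) = 45.607
d((-7, 18), (2, -9)) = 28.4605
d((-7, 18), (-7, -18)) = 36.0
d((-27, -18), (-2, 23)) = 48.0208
d((-27, -18), (-24, 5)) = 23.1948
d((-27, -18), (5, -26)) = 32.9848
d((-27, -18), (2, -9)) = 30.3645
d((-27, -18), (-7, -18)) = 20.0
d((-2, 23), (-24, 5)) = 28.4253
d((-2, 23), (5, -26)) = 49.4975
d((-2, 23), (2, -9)) = 32.249
d((-2, 23), (-7, -18)) = 41.3038
d((-24, 5), (5, -26)) = 42.45
d((-24, 5), (2, -9)) = 29.5296
d((-24, 5), (-7, -18)) = 28.6007
d((5, -26), (2, -9)) = 17.2627
d((5, -26), (-7, -18)) = 14.4222
d((2, -9), (-7, -18)) = 12.7279

Closest pair: (-9, -17) and (-7, -18) with distance 2.2361

The closest pair is (-9, -17) and (-7, -18) with Euclidean distance 2.2361. For 10 points, brute-force pairwise comparison is shown above. For large n, the divide-and-conquer algorithm (sort by x, recurse on halves, check the dividing strip) achieves O(n log n).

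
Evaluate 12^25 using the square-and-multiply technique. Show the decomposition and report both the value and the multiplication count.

Computing 12^25 by squaring (build up from 12^1; each line after the first costs one multiplication):

12^1 = 12
12^2 = (12^1)^2 = 12^2 = 144
12^3 = 12 * 12^2 = 12 * 144 = 1728
12^6 = (12^3)^2 = 1728^2 = 2985984
12^12 = (12^6)^2 = 2985984^2 = 8916100448256
12^24 = (12^12)^2 = 8916100448256^2 = 79496847203390844133441536
12^25 = 12 * 12^24 = 12 * 79496847203390844133441536 = 953962166440690129601298432

Result: 953962166440690129601298432
Multiplications needed: 6 (6 lines after 12^1)

12^25 = 953962166440690129601298432. Using exponentiation by squaring, this requires 6 multiplications. The key idea: if the exponent is even, square the half-power; if odd, multiply by the base once.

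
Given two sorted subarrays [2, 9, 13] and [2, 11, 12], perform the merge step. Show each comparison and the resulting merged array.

Merging process:

Compare 2 vs 2: take 2 from left. Merged: [2]
Compare 9 vs 2: take 2 from right. Merged: [2, 2]
Compare 9 vs 11: take 9 from left. Merged: [2, 2, 9]
Compare 13 vs 11: take 11 from right. Merged: [2, 2, 9, 11]
Compare 13 vs 12: take 12 from right. Merged: [2, 2, 9, 11, 12]
Append remaining from left: [13]. Merged: [2, 2, 9, 11, 12, 13]

Final merged array: [2, 2, 9, 11, 12, 13]
Total comparisons: 5

The merged array is [2, 2, 9, 11, 12, 13], requiring 5 comparisons. The merge step runs in O(n) time where n is the total number of elements.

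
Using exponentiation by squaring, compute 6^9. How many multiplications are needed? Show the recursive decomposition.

Computing 6^9 by squaring (build up from 6^1; each line after the first costs one multiplication):

6^1 = 6
6^2 = (6^1)^2 = 6^2 = 36
6^4 = (6^2)^2 = 36^2 = 1296
6^8 = (6^4)^2 = 1296^2 = 1679616
6^9 = 6 * 6^8 = 6 * 1679616 = 10077696

Result: 10077696
Multiplications needed: 4 (4 lines after 6^1)

6^9 = 10077696. Using exponentiation by squaring, this requires 4 multiplications. The key idea: if the exponent is even, square the half-power; if odd, multiply by the base once.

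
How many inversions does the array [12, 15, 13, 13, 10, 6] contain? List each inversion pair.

Finding inversions in [12, 15, 13, 13, 10, 6]:

(0, 4): arr[0]=12 > arr[4]=10
(0, 5): arr[0]=12 > arr[5]=6
(1, 2): arr[1]=15 > arr[2]=13
(1, 3): arr[1]=15 > arr[3]=13
(1, 4): arr[1]=15 > arr[4]=10
(1, 5): arr[1]=15 > arr[5]=6
(2, 4): arr[2]=13 > arr[4]=10
(2, 5): arr[2]=13 > arr[5]=6
(3, 4): arr[3]=13 > arr[4]=10
(3, 5): arr[3]=13 > arr[5]=6
(4, 5): arr[4]=10 > arr[5]=6

Total inversions: 11

The array has 11 inversion(s): (0,4), (0,5), (1,2), (1,3), (1,4), (1,5), (2,4), (2,5), (3,4), (3,5), (4,5). Each pair (i,j) satisfies i < j and arr[i] > arr[j].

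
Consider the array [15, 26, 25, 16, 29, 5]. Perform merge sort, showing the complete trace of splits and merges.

Merge sort trace:

Split: [15, 26, 25, 16, 29, 5] -> [15, 26, 25] and [16, 29, 5]
  Split: [15, 26, 25] -> [15] and [26, 25]
    Split: [26, 25] -> [26] and [25]
    Merge: [26] + [25] -> [25, 26]
  Merge: [15] + [25, 26] -> [15, 25, 26]
  Split: [16, 29, 5] -> [16] and [29, 5]
    Split: [29, 5] -> [29] and [5]
    Merge: [29] + [5] -> [5, 29]
  Merge: [16] + [5, 29] -> [5, 16, 29]
Merge: [15, 25, 26] + [5, 16, 29] -> [5, 15, 16, 25, 26, 29]

Final sorted array: [5, 15, 16, 25, 26, 29]

The merge sort proceeds by recursively splitting the array and merging sorted halves.
After all merges, the sorted array is [5, 15, 16, 25, 26, 29].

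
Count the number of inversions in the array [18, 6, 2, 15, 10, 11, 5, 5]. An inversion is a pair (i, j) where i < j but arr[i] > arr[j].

Finding inversions in [18, 6, 2, 15, 10, 11, 5, 5]:

(0, 1): arr[0]=18 > arr[1]=6
(0, 2): arr[0]=18 > arr[2]=2
(0, 3): arr[0]=18 > arr[3]=15
(0, 4): arr[0]=18 > arr[4]=10
(0, 5): arr[0]=18 > arr[5]=11
(0, 6): arr[0]=18 > arr[6]=5
(0, 7): arr[0]=18 > arr[7]=5
(1, 2): arr[1]=6 > arr[2]=2
(1, 6): arr[1]=6 > arr[6]=5
(1, 7): arr[1]=6 > arr[7]=5
(3, 4): arr[3]=15 > arr[4]=10
(3, 5): arr[3]=15 > arr[5]=11
(3, 6): arr[3]=15 > arr[6]=5
(3, 7): arr[3]=15 > arr[7]=5
(4, 6): arr[4]=10 > arr[6]=5
(4, 7): arr[4]=10 > arr[7]=5
(5, 6): arr[5]=11 > arr[6]=5
(5, 7): arr[5]=11 > arr[7]=5

Total inversions: 18

The array has 18 inversion(s): (0,1), (0,2), (0,3), (0,4), (0,5), (0,6), (0,7), (1,2), (1,6), (1,7), (3,4), (3,5), (3,6), (3,7), (4,6), (4,7), (5,6), (5,7). Each pair (i,j) satisfies i < j and arr[i] > arr[j].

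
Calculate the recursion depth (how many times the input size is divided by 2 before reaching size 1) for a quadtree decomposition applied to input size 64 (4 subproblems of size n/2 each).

For divide and conquer with division factor 2:

Problem sizes at each level:
Level 0: 64
Level 1: 32
Level 2: 16
Level 3: 8
Level 4: 4
Level 5: 2
Level 6: 1

The root is level 0 and the size-1 base case is level 6 (the tree spans levels 0 through 6, i.e. 7 levels counting the root), so the depth is the number of divisions: log_2(64) = 6

The recursion tree depth is log_2(64) = 6. At each level, the problem size is divided by 2, so it takes 6 divisions to reduce to a base case of size 1. The algorithm makes 4 recursive calls at each level.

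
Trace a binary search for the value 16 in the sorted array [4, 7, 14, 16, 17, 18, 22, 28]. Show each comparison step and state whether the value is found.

Binary search for 16 in [4, 7, 14, 16, 17, 18, 22, 28]:

lo=0, hi=7, mid=3, arr[mid]=16 -> Found target at index 3!

Binary search finds 16 at index 3 after 1 comparisons. The search repeatedly halves the search space by comparing with the middle element.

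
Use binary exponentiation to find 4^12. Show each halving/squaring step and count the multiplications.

Computing 4^12 by squaring (build up from 4^1; each line after the first costs one multiplication):

4^1 = 4
4^2 = (4^1)^2 = 4^2 = 16
4^3 = 4 * 4^2 = 4 * 16 = 64
4^6 = (4^3)^2 = 64^2 = 4096
4^12 = (4^6)^2 = 4096^2 = 16777216

Result: 16777216
Multiplications needed: 4 (4 lines after 4^1)

4^12 = 16777216. Using exponentiation by squaring, this requires 4 multiplications. The key idea: if the exponent is even, square the half-power; if odd, multiply by the base once.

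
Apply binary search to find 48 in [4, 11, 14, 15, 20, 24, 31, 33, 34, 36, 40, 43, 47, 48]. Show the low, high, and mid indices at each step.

Binary search for 48 in [4, 11, 14, 15, 20, 24, 31, 33, 34, 36, 40, 43, 47, 48]:

lo=0, hi=13, mid=6, arr[mid]=31 -> 31 < 48, search right half
lo=7, hi=13, mid=10, arr[mid]=40 -> 40 < 48, search right half
lo=11, hi=13, mid=12, arr[mid]=47 -> 47 < 48, search right half
lo=13, hi=13, mid=13, arr[mid]=48 -> Found target at index 13!

Binary search finds 48 at index 13 after 4 comparisons. The search repeatedly halves the search space by comparing with the middle element.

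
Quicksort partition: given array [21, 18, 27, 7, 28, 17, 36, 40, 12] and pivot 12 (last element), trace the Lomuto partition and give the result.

Lomuto partition with pivot = 12:

Initial array: [21, 18, 27, 7, 28, 17, 36, 40, 12]

arr[0]=21 > 12: no swap
arr[1]=18 > 12: no swap
arr[2]=27 > 12: no swap
arr[3]=7 <= 12: swap with position 0, array becomes [7, 18, 27, 21, 28, 17, 36, 40, 12]
arr[4]=28 > 12: no swap
arr[5]=17 > 12: no swap
arr[6]=36 > 12: no swap
arr[7]=40 > 12: no swap

Place pivot at position 1: [7, 12, 27, 21, 28, 17, 36, 40, 18]
Pivot position: 1

After partitioning with pivot 12, the array becomes [7, 12, 27, 21, 28, 17, 36, 40, 18]. The pivot is placed at index 1. All elements to the left of the pivot are <= 12, and all elements to the right are > 12.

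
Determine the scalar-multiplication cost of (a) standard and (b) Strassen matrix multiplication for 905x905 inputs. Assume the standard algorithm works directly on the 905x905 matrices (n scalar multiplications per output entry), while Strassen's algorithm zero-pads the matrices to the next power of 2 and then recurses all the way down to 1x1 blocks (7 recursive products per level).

Matrix multiplication for 905x905 matrices:

Strassen's algorithm requires power-of-2 dimensions. Pad 905x905 to 1024x1024 (next power of 2).

Standard algorithm: 905^3 = 741217625 multiplications
Strassen's algorithm: 7^(log2(1024)) = 7^10 = 282475249 multiplications
Savings: 741217625 - 282475249 = 458742376 multiplications

Standard: 741217625 multiplications (905^3). Strassen: 282475249 multiplications (7^10, after padding to 1024x1024). Strassen reduces 8 recursive multiplications to 7 at each level.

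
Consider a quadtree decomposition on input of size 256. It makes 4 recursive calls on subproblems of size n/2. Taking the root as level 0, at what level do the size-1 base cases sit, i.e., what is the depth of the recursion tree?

For divide and conquer with division factor 2:

Problem sizes at each level:
Level 0: 256
Level 1: 128
Level 2: 64
Level 3: 32
Level 4: 16
Level 5: 8
Level 6: 4
Level 7: 2
Level 8: 1

The root is level 0 and the size-1 base case is level 8 (the tree spans levels 0 through 8, i.e. 9 levels counting the root), so the depth is the number of divisions: log_2(256) = 8

The recursion tree depth is log_2(256) = 8. At each level, the problem size is divided by 2, so it takes 8 divisions to reduce to a base case of size 1. The algorithm makes 4 recursive calls at each level.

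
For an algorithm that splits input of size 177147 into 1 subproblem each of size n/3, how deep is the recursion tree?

For divide and conquer with division factor 3:

Problem sizes at each level:
Level 0: 177147
Level 1: 59049
Level 2: 19683
Level 3: 6561
Level 4: 2187
Level 5: 729
Level 6: 243
Level 7: 81
Level 8: 27
Level 9: 9
Level 10: 3
Level 11: 1

The root is level 0 and the size-1 base case is level 11 (the tree spans levels 0 through 11, i.e. 12 levels counting the root), so the depth is the number of divisions: log_3(177147) = 11

The recursion tree depth is log_3(177147) = 11. At each level, the problem size is divided by 3, so it takes 11 divisions to reduce to a base case of size 1. The algorithm makes 1 recursive call at each level.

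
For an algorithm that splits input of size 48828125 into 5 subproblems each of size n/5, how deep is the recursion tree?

For divide and conquer with division factor 5:

Problem sizes at each level:
Level 0: 48828125
Level 1: 9765625
Level 2: 1953125
Level 3: 390625
Level 4: 78125
Level 5: 15625
Level 6: 3125
Level 7: 625
Level 8: 125
Level 9: 25
Level 10: 5
Level 11: 1

The root is level 0 and the size-1 base case is level 11 (the tree spans levels 0 through 11, i.e. 12 levels counting the root), so the depth is the number of divisions: log_5(48828125) = 11

The recursion tree depth is log_5(48828125) = 11. At each level, the problem size is divided by 5, so it takes 11 divisions to reduce to a base case of size 1. The algorithm makes 5 recursive calls at each level.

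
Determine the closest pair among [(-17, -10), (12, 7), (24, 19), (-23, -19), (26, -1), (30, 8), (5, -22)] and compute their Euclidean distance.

Computing all pairwise distances among 7 points:

d((-17, -10), (12, 7)) = 33.6155
d((-17, -10), (24, 19)) = 50.2195
d((-17, -10), (-23, -19)) = 10.8167
d((-17, -10), (26, -1)) = 43.9318
d((-17, -10), (30, 8)) = 50.3289
d((-17, -10), (5, -22)) = 25.0599
d((12, 7), (24, 19)) = 16.9706
d((12, 7), (-23, -19)) = 43.6005
d((12, 7), (26, -1)) = 16.1245
d((12, 7), (30, 8)) = 18.0278
d((12, 7), (5, -22)) = 29.8329
d((24, 19), (-23, -19)) = 60.4401
d((24, 19), (26, -1)) = 20.0998
d((24, 19), (30, 8)) = 12.53
d((24, 19), (5, -22)) = 45.1885
d((-23, -19), (26, -1)) = 52.2015
d((-23, -19), (30, 8)) = 59.4811
d((-23, -19), (5, -22)) = 28.1603
d((26, -1), (30, 8)) = 9.8489 <-- minimum
d((26, -1), (5, -22)) = 29.6985
d((30, 8), (5, -22)) = 39.0512

Closest pair: (26, -1) and (30, 8) with distance 9.8489

The closest pair is (26, -1) and (30, 8) with Euclidean distance 9.8489. For 7 points, brute-force pairwise comparison is shown above. For large n, the divide-and-conquer algorithm (sort by x, recurse on halves, check the dividing strip) achieves O(n log n).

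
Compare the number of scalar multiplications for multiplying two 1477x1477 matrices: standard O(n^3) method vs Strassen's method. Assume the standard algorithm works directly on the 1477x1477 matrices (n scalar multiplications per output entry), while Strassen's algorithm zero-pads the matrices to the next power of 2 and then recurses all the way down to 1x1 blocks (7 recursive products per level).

Matrix multiplication for 1477x1477 matrices:

Strassen's algorithm requires power-of-2 dimensions. Pad 1477x1477 to 2048x2048 (next power of 2).

Standard algorithm: 1477^3 = 3222118333 multiplications
Strassen's algorithm: 7^(log2(2048)) = 7^11 = 1977326743 multiplications
Savings: 3222118333 - 1977326743 = 1244791590 multiplications

Standard: 3222118333 multiplications (1477^3). Strassen: 1977326743 multiplications (7^11, after padding to 2048x2048). Strassen reduces 8 recursive multiplications to 7 at each level.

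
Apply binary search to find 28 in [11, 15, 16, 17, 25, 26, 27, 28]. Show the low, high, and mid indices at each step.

Binary search for 28 in [11, 15, 16, 17, 25, 26, 27, 28]:

lo=0, hi=7, mid=3, arr[mid]=17 -> 17 < 28, search right half
lo=4, hi=7, mid=5, arr[mid]=26 -> 26 < 28, search right half
lo=6, hi=7, mid=6, arr[mid]=27 -> 27 < 28, search right half
lo=7, hi=7, mid=7, arr[mid]=28 -> Found target at index 7!

Binary search finds 28 at index 7 after 4 comparisons. The search repeatedly halves the search space by comparing with the middle element.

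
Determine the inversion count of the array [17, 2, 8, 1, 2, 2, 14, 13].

Finding inversions in [17, 2, 8, 1, 2, 2, 14, 13]:

(0, 1): arr[0]=17 > arr[1]=2
(0, 2): arr[0]=17 > arr[2]=8
(0, 3): arr[0]=17 > arr[3]=1
(0, 4): arr[0]=17 > arr[4]=2
(0, 5): arr[0]=17 > arr[5]=2
(0, 6): arr[0]=17 > arr[6]=14
(0, 7): arr[0]=17 > arr[7]=13
(1, 3): arr[1]=2 > arr[3]=1
(2, 3): arr[2]=8 > arr[3]=1
(2, 4): arr[2]=8 > arr[4]=2
(2, 5): arr[2]=8 > arr[5]=2
(6, 7): arr[6]=14 > arr[7]=13

Total inversions: 12

The array has 12 inversion(s): (0,1), (0,2), (0,3), (0,4), (0,5), (0,6), (0,7), (1,3), (2,3), (2,4), (2,5), (6,7). Each pair (i,j) satisfies i < j and arr[i] > arr[j].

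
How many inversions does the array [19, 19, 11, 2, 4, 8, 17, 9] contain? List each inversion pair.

Finding inversions in [19, 19, 11, 2, 4, 8, 17, 9]:

(0, 2): arr[0]=19 > arr[2]=11
(0, 3): arr[0]=19 > arr[3]=2
(0, 4): arr[0]=19 > arr[4]=4
(0, 5): arr[0]=19 > arr[5]=8
(0, 6): arr[0]=19 > arr[6]=17
(0, 7): arr[0]=19 > arr[7]=9
(1, 2): arr[1]=19 > arr[2]=11
(1, 3): arr[1]=19 > arr[3]=2
(1, 4): arr[1]=19 > arr[4]=4
(1, 5): arr[1]=19 > arr[5]=8
(1, 6): arr[1]=19 > arr[6]=17
(1, 7): arr[1]=19 > arr[7]=9
(2, 3): arr[2]=11 > arr[3]=2
(2, 4): arr[2]=11 > arr[4]=4
(2, 5): arr[2]=11 > arr[5]=8
(2, 7): arr[2]=11 > arr[7]=9
(6, 7): arr[6]=17 > arr[7]=9

Total inversions: 17

The array has 17 inversion(s): (0,2), (0,3), (0,4), (0,5), (0,6), (0,7), (1,2), (1,3), (1,4), (1,5), (1,6), (1,7), (2,3), (2,4), (2,5), (2,7), (6,7). Each pair (i,j) satisfies i < j and arr[i] > arr[j].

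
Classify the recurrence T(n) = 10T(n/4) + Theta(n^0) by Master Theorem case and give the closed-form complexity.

Master Theorem for T(n) = 10T(n/4) + O(n^0):

a = 10, b = 4, c = 0
log_b(a) = log_4(10) = 1.6610

Case 1: c = 0 < log_4(10) = 1.6610
T(n) = O(n^(log_4 10))

For T(n) = 10T(n/4) + O(n^0): log_4(10) = 1.6610. This is Case 1 of the Master Theorem (c < log_b(a), work dominated by leaves), giving O(n^(log_4 10)).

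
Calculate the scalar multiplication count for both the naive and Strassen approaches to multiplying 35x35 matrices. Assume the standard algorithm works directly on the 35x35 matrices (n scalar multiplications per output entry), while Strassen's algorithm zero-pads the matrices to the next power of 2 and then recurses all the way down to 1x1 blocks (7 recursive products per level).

Matrix multiplication for 35x35 matrices:

Strassen's algorithm requires power-of-2 dimensions. Pad 35x35 to 64x64 (next power of 2).

Standard algorithm: 35^3 = 42875 multiplications
Strassen's algorithm: 7^(log2(64)) = 7^6 = 117649 multiplications
Difference: 42875 - 117649 = -74774 (Strassen uses MORE here due to padding overhead — for small or just-over-power-of-2 n, padding can outweigh the per-level savings)

Standard: 42875 multiplications (35^3). Strassen: 117649 multiplications (7^6, after padding to 64x64). Strassen reduces 8 recursive multiplications to 7 at each level.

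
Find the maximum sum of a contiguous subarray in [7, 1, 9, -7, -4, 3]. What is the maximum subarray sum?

Using Kadane's algorithm on [7, 1, 9, -7, -4, 3]:

Scanning through the array:
Position 1 (value 1): max_ending_here = 8, max_so_far = 8
Position 2 (value 9): max_ending_here = 17, max_so_far = 17
Position 3 (value -7): max_ending_here = 10, max_so_far = 17
Position 4 (value -4): max_ending_here = 6, max_so_far = 17
Position 5 (value 3): max_ending_here = 9, max_so_far = 17

Maximum subarray: [7, 1, 9]
Maximum sum: 17

The maximum subarray is [7, 1, 9] with sum 17. This subarray runs from index 0 to index 2.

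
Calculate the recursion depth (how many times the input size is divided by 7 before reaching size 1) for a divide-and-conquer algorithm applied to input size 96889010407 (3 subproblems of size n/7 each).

For divide and conquer with division factor 7:

Problem sizes at each level:
Level 0: 96889010407
Level 1: 13841287201
Level 2: 1977326743
Level 3: 282475249
Level 4: 40353607
Level 5: 5764801
Level 6: 823543
Level 7: 117649
Level 8: 16807
Level 9: 2401
Level 10: 343
Level 11: 49
Level 12: 7
Level 13: 1

The root is level 0 and the size-1 base case is level 13 (the tree spans levels 0 through 13, i.e. 14 levels counting the root), so the depth is the number of divisions: log_7(96889010407) = 13

The recursion tree depth is log_7(96889010407) = 13. At each level, the problem size is divided by 7, so it takes 13 divisions to reduce to a base case of size 1. The algorithm makes 3 recursive calls at each level.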